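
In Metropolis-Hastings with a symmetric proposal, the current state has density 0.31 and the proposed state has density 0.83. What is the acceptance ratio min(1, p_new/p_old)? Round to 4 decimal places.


Ratio = p_new / p_old = 0.83 / 0.31 = 2.6774
Acceptance = min(1, 2.6774) = 1.0

1.0


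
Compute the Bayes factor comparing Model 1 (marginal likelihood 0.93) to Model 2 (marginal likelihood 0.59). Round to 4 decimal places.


BF12 = marginal likelihood of M1 / marginal likelihood of M2
= 0.93/0.59
= 1.5763

1.5763


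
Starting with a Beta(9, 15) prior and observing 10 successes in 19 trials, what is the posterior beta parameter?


Posterior beta = prior beta + failures
Failures = 19 - 10 = 9
beta_post = 15 + 9 = 24

24


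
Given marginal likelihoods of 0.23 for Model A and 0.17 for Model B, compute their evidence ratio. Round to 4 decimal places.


Ratio = ML(A) / ML(B) = 0.23/0.17
= 1.3529

1.3529


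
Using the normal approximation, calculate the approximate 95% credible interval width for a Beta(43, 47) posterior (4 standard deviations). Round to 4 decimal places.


Var(Beta) = 43*47/(90^2 * 91) = 0.0027
SD = 0.0524
Width ~ 4*SD = 0.2094

0.2094


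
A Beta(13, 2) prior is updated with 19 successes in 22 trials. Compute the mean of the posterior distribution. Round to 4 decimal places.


After update: Beta(32, 5)
Mean = 32 / (32 + 5) = 32 / 37
= 0.8649

0.8649


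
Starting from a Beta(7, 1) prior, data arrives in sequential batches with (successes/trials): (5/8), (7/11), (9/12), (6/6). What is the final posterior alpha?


In sequential Bayesian updating, we sum all successes.
Total successes = 27
Final alpha = 7 + 27 = 34

34


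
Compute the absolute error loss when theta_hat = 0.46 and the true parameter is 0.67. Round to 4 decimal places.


L = |theta_hat - theta_true|
= |0.46 - 0.67| = 0.21

0.21


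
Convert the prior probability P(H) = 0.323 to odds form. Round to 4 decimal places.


P(not H) = 1 - 0.323 = 0.677
Odds = 0.323 / 0.677 = 0.4771

0.4771


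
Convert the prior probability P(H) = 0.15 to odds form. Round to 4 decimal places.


P(not H) = 1 - 0.15 = 0.85
Odds = 0.15 / 0.85 = 0.1765

0.1765


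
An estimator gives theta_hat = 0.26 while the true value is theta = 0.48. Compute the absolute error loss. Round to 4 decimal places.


The absolute error loss is |theta_hat - theta|
= |0.26 - 0.48|
= 0.22

0.22


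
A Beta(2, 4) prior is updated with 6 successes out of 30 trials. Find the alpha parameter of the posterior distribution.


In the Beta-Binomial conjugate update:
alpha_post = alpha_prior + successes
= 2 + 6
= 8

8


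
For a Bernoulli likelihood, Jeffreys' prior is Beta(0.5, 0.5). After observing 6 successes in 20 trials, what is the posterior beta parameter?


Jeffreys' prior for Bernoulli is Beta(0.5, 0.5).
Posterior is Beta(0.5 + k, 0.5 + n - k).
Posterior beta = 0.5 + (n - k) = 0.5 + 14 = 14.5

14.5


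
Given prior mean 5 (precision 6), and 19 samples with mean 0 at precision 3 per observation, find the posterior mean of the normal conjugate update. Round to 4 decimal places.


The posterior mean is a precision-weighted average of prior and data.
Post. prec. = 6 + 57 = 63
Post. mean = (30 + 0)/63 = 30/63 = 0.4762

0.4762


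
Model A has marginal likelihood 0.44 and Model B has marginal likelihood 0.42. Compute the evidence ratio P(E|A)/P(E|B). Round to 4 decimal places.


Evidence ratio = P(E|A) / P(E|B)
= 0.44 / 0.42
= 1.0476

1.0476


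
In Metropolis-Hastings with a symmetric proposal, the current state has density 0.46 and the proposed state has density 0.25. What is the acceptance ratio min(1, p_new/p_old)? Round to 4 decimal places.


Ratio = p_new / p_old = 0.25 / 0.46 = 0.5435
Acceptance = min(1, 0.5435) = 0.5435

0.5435


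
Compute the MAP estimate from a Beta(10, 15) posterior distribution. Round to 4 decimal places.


MAP = mode of Beta distribution
= (alpha - 1)/(alpha + beta - 2)
= (10-1)/(10+15-2)
= 9/23 = 0.3913

0.3913


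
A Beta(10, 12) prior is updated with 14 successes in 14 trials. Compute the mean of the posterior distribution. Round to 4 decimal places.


After update: Beta(24, 12)
Mean = 24 / (24 + 12) = 24 / 36
= 0.6667

0.6667


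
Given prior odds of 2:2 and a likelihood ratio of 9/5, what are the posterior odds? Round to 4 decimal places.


Posterior odds = prior odds * LR
Prior odds = 2/2 = 1.0
LR = 9/5 = 1.8
Posterior odds = 1.0 * 1.8 = 1.8

1.8


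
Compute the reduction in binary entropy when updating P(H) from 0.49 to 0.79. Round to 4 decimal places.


H_before = -p*log2(p) - (1-p)*log2(1-p) for p=0.49: 0.9997
H_after for p=0.79: 0.7415
Reduction = 0.9997 - 0.7415 = 0.2582

0.2582


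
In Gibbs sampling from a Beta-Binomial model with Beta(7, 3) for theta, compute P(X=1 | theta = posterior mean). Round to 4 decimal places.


Posterior mean = alpha/(alpha+beta) = 7/10 = 0.7
P(X=1|theta=mean) = theta = 0.7

0.7


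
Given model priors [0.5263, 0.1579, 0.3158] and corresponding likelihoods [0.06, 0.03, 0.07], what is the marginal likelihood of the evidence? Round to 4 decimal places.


P(E) = sum_i P(M_i) P(E|M_i)
= 0.0316 + 0.0047 + 0.0221
= 0.0584

0.0584


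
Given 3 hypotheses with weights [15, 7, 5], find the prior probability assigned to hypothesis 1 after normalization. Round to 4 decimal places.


To normalize, divide each weight by the sum of all weights.
Sum = 27
Prior(H1) = 15/27 = 0.5556

0.5556


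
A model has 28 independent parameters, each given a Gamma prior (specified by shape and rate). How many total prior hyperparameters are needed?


Each Gamma prior needs 2 hyperparameters (shape and rate).
Total = 2 * 28 = 56

56


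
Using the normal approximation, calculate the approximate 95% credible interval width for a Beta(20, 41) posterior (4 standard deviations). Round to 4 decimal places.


Var(Beta) = 20*41/(61^2 * 62) = 0.0036
SD = 0.0596
Width ~ 4*SD = 0.2385

0.2385


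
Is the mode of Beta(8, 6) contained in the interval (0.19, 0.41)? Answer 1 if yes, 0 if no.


Mode = (a-1)/(a+b-2) = 7/12 = 0.5833
Interval: (0.19, 0.41)
Contains mode? 0

0


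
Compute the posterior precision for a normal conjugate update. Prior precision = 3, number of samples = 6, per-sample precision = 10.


tau_post = tau_0 + n * tau
= 3 + 6 * 10 = 63

63


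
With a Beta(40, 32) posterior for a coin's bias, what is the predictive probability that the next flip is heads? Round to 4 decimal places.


The predictive probability equals the posterior mean.
P(next = heads) = alpha / (alpha + beta)
= 40 / 72 = 0.5556

0.5556


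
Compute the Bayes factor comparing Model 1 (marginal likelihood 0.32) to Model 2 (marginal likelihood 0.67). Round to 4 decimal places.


BF12 = marginal likelihood of M1 / marginal likelihood of M2
= 0.32/0.67
= 0.4776

0.4776


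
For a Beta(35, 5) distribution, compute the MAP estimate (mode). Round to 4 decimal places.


MAP = mode = (a-1)/(a+b-2)
= (35-1)/(35+5-2)
= 34/38 = 0.8947

0.8947


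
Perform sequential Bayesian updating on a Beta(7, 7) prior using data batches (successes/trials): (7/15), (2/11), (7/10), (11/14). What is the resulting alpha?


Accumulate successes: 27
Posterior alpha = prior alpha + sum of successes
= 7 + 27 = 34

34


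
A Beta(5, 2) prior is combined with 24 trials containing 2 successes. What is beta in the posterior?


In conjugate updating:
beta_posterior = beta_prior + (n - k)
= 2 + (24 - 2)
= 2 + 22 = 24

24


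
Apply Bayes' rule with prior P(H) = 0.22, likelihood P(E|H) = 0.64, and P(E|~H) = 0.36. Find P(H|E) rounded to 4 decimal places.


Step 1: Compute marginal P(E) = P(E|H)P(H) + P(E|~H)P(~H)
= 0.64*0.22 + 0.36*0.78 = 0.4216
Step 2: P(H|E) = P(E|H)P(H)/P(E) = 0.1408/0.4216
= 0.334

0.334


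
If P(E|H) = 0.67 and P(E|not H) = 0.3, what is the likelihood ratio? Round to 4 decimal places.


Likelihood ratio = P(E|H) / P(E|not H)
= 0.67 / 0.3
= 2.2333

2.2333


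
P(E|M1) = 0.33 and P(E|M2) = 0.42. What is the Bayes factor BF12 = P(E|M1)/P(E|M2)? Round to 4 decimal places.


Bayes factor BF12 = P(E|M1) / P(E|M2)
= 0.33 / 0.42
= 0.7857

0.7857


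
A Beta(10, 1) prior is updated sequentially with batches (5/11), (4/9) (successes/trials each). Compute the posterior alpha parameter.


Sequential conjugate updating is equivalent to a single batch update.
Total successes across all batches = 9
alpha_posterior = alpha_prior + total_successes = 10 + 9
= 19

19


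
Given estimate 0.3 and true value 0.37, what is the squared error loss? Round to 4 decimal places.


Squared error = (estimate - true)^2
Difference = -0.07
Loss = -0.07^2 = 0.0049

0.0049


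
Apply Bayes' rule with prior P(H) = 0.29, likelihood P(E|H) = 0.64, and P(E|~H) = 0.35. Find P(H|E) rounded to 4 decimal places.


Step 1: Compute marginal P(E) = P(E|H)P(H) + P(E|~H)P(~H)
= 0.64*0.29 + 0.35*0.71 = 0.4341
Step 2: P(H|E) = P(E|H)P(H)/P(E) = 0.1856/0.4341
= 0.4276

0.4276


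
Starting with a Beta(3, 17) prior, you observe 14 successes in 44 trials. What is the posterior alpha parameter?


For a Beta-Binomial conjugate model:
Posterior alpha = prior alpha + number of successes
= 3 + 14 = 17

17


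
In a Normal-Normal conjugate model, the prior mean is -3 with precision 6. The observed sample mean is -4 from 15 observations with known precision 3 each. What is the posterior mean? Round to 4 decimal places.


Posterior precision = tau0 + n*tau = 6 + 15*3 = 51
Posterior mean = (tau0*mu0 + n*tau*xbar) / posterior_precision
= (6*-3 + 15*3*-4) / 51
= -198 / 51 = -3.8824

-3.8824


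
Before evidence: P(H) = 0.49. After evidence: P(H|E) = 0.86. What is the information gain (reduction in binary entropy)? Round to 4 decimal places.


Prior entropy = 0.9997
Posterior entropy = 0.5842
Information gain = 0.9997 - 0.5842 = 0.4155

0.4155


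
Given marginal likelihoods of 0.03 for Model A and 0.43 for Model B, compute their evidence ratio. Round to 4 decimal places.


Ratio = ML(A) / ML(B) = 0.03/0.43
= 0.0698

0.0698


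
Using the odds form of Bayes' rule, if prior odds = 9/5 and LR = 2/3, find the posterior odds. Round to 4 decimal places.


Bayes' rule in odds form: posterior odds = prior odds * LR
= (9 * 2) / (5 * 3)
= 18/15 = 1.2

1.2


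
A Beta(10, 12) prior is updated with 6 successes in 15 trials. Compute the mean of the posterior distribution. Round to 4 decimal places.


After update: Beta(16, 21)
Mean = 16 / (16 + 21) = 16 / 37
= 0.4324

0.4324


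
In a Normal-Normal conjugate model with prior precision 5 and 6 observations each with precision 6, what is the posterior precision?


Posterior precision = prior precision + n * observation precision
= 5 + 6 * 6
= 5 + 36 = 41

41


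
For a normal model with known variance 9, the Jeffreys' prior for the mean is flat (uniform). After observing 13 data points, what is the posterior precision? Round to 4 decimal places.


Jeffreys' prior for normal mean (known variance) is flat.
Prior precision = 0.
Posterior precision = prior_prec + n/sigma^2 = 0 + 13/9
= 1.4444

1.4444


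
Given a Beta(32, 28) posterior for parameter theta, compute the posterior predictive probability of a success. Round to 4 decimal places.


For a Beta-Bernoulli model, the predictive probability is the mean:
P(success) = 32/(32+28) = 32/60 = 0.5333

0.5333


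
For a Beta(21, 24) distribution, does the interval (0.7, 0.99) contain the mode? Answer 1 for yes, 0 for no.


Mode of Beta(a,b) = (a-1)/(a+b-2)
= (21-1)/(21+24-2) = 0.4651
Check: 0.7 <= 0.4651 <= 0.99?
Result: 0

0


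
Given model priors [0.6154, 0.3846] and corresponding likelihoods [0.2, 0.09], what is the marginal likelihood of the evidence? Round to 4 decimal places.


P(E) = sum_i P(M_i) P(E|M_i)
= 0.1231 + 0.0346
= 0.1577

0.1577


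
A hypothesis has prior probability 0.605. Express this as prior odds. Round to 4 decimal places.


Odds = P(H) / P(not H) = 0.605 / 0.395
= 1.5316

1.5316


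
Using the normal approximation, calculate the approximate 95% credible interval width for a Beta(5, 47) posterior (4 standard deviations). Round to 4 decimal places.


Var(Beta) = 5*47/(52^2 * 53) = 0.0016
SD = 0.0405
Width ~ 4*SD = 0.162

0.162


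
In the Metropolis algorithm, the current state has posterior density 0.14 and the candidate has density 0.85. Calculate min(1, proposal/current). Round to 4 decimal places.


Ratio = 0.85/0.14 = 6.0714
Acceptance probability = min(1, 6.0714)
= 1.0

1.0


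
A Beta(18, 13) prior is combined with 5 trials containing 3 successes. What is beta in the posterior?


In conjugate updating:
beta_posterior = beta_prior + (n - k)
= 13 + (5 - 3)
= 13 + 2 = 15

15


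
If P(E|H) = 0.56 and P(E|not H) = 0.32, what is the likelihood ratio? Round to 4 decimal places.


Likelihood ratio = P(E|H) / P(E|not H)
= 0.56 / 0.32
= 1.75

1.75


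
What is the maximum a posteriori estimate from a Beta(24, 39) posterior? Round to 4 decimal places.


The MAP estimate equals the mode of the distribution.
Mode of Beta(a,b) = (a-1)/(a+b-2)
= 23/61
= 0.377

0.377


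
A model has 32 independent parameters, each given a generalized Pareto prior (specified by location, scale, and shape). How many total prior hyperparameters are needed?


Each generalized Pareto prior needs 3 hyperparameters (location, scale, and shape).
Total = 3 * 32 = 96

96


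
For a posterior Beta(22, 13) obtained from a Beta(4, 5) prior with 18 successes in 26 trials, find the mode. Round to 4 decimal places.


Mode = (alpha - 1) / (alpha + beta - 2)
= 21 / 33
= 0.6364

0.6364


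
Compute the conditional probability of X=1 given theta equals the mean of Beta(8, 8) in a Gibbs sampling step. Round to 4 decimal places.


Mean of Beta(8, 8) = 0.5
P(X=1 | theta=0.5) = 0.5

0.5


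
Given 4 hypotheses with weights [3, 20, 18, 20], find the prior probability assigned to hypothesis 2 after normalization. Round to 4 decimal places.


To normalize, divide each weight by the sum of all weights.
Sum = 61
Prior(H2) = 20/61 = 0.3279

0.3279


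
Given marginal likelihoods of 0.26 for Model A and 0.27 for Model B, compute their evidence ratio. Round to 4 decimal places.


Ratio = ML(A) / ML(B) = 0.26/0.27
= 0.963

0.963


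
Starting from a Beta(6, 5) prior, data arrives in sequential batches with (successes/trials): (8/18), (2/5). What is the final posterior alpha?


In sequential Bayesian updating, we sum all successes.
Total successes = 10
Final alpha = 6 + 10 = 16

16


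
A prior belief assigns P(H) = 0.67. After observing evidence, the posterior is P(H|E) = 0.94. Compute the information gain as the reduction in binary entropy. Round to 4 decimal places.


H(prior) = -0.67*log2(0.67) - 0.33*log2(0.33)
= 0.9149
H(post) = -0.94*log2(0.94) - 0.06*log2(0.06)
= 0.3274
IG = 0.9149 - 0.3274 = 0.5875

0.5875


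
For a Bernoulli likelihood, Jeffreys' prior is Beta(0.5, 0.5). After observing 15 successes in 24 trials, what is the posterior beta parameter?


Jeffreys' prior for Bernoulli is Beta(0.5, 0.5).
Posterior is Beta(0.5 + k, 0.5 + n - k).
Posterior beta = 0.5 + (n - k) = 0.5 + 9 = 9.5

9.5


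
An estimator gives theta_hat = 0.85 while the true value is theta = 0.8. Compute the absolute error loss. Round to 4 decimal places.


The absolute error loss is |theta_hat - theta|
= |0.85 - 0.8|
= 0.05

0.05


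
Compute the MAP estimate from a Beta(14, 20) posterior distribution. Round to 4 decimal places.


MAP = mode of Beta distribution
= (alpha - 1)/(alpha + beta - 2)
= (14-1)/(14+20-2)
= 13/32 = 0.4062

0.4062


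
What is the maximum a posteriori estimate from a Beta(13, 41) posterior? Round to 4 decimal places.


The MAP estimate equals the mode of the distribution.
Mode of Beta(a,b) = (a-1)/(a+b-2)
= 12/52
= 0.2308

0.2308


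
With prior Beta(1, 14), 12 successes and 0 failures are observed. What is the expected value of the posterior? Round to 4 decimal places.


Posterior = Beta(13, 14)
E[theta] = alpha/(alpha+beta)
= 13/27 = 0.4815

0.4815


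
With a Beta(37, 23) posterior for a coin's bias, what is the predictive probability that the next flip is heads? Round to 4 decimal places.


The predictive probability equals the posterior mean.
P(next = heads) = alpha / (alpha + beta)
= 37 / 60 = 0.6167

0.6167


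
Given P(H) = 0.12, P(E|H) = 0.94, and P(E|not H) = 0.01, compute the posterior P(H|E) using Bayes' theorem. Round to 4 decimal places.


By Bayes' theorem: P(H|E) = P(E|H)*P(H) / P(E)
P(E) = P(E|H)*P(H) + P(E|not H)*P(not H)
P(E) = 0.94*0.12 + 0.01*0.88 = 0.1216
P(H|E) = 0.94*0.12 / 0.1216 = 0.9276

0.9276


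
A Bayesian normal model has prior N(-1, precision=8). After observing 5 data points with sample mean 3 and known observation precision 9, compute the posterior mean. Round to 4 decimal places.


Posterior mean = (prior_precision * prior_mean + n * data_precision * data_mean) / (prior_precision + n * data_precision)
Numerator = 8*-1 + 5*9*3 = 127
Denominator = 8 + 5*9 = 53
Posterior mean = 2.3962

2.3962


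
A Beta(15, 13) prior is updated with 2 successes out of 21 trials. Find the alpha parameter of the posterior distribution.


In the Beta-Binomial conjugate update:
alpha_post = alpha_prior + successes
= 15 + 2
= 17

17


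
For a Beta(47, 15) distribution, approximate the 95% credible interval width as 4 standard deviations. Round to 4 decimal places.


Variance of Beta(a,b) = ab / ((a+b)^2 * (a+b+1))
= 47*15 / ((62)^2 * 63)
= 0.0029
SD = sqrt(0.0029) = 0.054
Width = 4 * SD = 0.2158

0.2158


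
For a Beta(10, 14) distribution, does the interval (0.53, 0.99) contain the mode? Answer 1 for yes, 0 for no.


Mode of Beta(a,b) = (a-1)/(a+b-2)
= (10-1)/(10+14-2) = 0.4091
Check: 0.53 <= 0.4091 <= 0.99?
Result: 0

0


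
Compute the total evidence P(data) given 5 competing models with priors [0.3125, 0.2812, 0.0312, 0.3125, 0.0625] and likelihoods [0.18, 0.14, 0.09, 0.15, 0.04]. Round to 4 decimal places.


Marginal likelihood = sum P(model_i) * P(data|model_i)
Model 1: 0.3125 * 0.18 = 0.0562
Model 2: 0.2812 * 0.14 = 0.0394
Model 3: 0.0312 * 0.09 = 0.0028
Model 4: 0.3125 * 0.15 = 0.0469
Model 5: 0.0625 * 0.04 = 0.0025
Total = 0.1478

0.1478


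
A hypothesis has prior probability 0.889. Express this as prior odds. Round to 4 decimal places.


Odds = P(H) / P(not H) = 0.889 / 0.111
= 8.009

8.009


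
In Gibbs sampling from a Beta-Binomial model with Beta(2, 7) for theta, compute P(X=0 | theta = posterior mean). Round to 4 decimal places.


Posterior mean = alpha/(alpha+beta) = 2/9 = 0.2222
P(X=0|theta=mean) = 1 - theta = 0.7778

0.7778


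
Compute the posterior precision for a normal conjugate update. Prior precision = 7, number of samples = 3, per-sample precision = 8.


tau_post = tau_0 + n * tau
= 7 + 3 * 8 = 31

31


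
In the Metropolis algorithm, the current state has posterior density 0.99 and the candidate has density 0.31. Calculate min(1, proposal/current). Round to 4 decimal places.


Ratio = 0.31/0.99 = 0.3131
Acceptance probability = min(1, 0.3131)
= 0.3131

0.3131


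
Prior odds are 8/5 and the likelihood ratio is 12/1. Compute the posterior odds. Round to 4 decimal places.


Posterior odds = prior odds * likelihood ratio
= (8/5) * (12/1)
= 96 / 5
= 19.2

19.2


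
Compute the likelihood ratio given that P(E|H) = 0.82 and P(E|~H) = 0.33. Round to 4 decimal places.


LR = P(E|H) / P(E|~H)
= 0.82 / 0.33 = 2.4848

2.4848


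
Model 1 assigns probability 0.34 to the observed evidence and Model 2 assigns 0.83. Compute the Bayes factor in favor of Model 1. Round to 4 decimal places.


BF = P(data|M1) / P(data|M2)
= 0.34 / 0.83 = 0.4096

0.4096


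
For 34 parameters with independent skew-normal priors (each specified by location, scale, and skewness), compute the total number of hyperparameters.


A skew-normal prior has 3 hyperparameters per parameter.
Total = 34 * 3 = 102

102


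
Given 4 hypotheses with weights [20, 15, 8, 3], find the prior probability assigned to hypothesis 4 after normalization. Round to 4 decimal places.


To normalize, divide each weight by the sum of all weights.
Sum = 46
Prior(H4) = 3/46 = 0.0652

0.0652


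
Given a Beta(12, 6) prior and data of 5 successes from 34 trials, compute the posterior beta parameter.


Number of failures = 34 - 5 = 29
Posterior beta = 6 + 29 = 35

35


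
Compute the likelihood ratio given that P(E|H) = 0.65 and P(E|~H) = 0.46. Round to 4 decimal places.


LR = P(E|H) / P(E|~H)
= 0.65 / 0.46 = 1.413

1.413


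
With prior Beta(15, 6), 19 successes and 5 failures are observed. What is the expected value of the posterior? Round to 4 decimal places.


Posterior = Beta(34, 11)
E[theta] = alpha/(alpha+beta)
= 34/45 = 0.7556

0.7556


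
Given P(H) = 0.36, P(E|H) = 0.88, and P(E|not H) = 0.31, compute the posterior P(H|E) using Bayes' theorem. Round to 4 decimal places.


By Bayes' theorem: P(H|E) = P(E|H)*P(H) / P(E)
P(E) = P(E|H)*P(H) + P(E|not H)*P(not H)
P(E) = 0.88*0.36 + 0.31*0.64 = 0.5152
P(H|E) = 0.88*0.36 / 0.5152 = 0.6149

0.6149


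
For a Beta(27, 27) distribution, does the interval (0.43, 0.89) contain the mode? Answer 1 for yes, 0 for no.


Mode of Beta(a,b) = (a-1)/(a+b-2)
= (27-1)/(27+27-2) = 0.5
Check: 0.43 <= 0.5 <= 0.89?
Result: 1

1


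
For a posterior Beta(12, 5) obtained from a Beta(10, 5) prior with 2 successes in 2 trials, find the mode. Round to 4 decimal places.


Mode = (alpha - 1) / (alpha + beta - 2)
= 11 / 15
= 0.7333

0.7333


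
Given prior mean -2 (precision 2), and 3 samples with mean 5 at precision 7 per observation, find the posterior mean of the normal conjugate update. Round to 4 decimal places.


The posterior mean is a precision-weighted average of prior and data.
Post. prec. = 2 + 21 = 23
Post. mean = (-4 + 105)/23 = 101/23 = 4.3913

4.3913


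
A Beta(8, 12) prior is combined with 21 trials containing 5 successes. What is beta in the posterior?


In conjugate updating:
beta_posterior = beta_prior + (n - k)
= 12 + (21 - 5)
= 12 + 16 = 28

28


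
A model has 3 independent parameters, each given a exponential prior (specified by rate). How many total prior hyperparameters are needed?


Each exponential prior needs 1 hyperparameter (rate).
Total = 1 * 3 = 3

3


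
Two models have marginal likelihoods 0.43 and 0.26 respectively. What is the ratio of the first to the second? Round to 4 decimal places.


Evidence ratio = 0.43 / 0.26
= 1.6538

1.6538


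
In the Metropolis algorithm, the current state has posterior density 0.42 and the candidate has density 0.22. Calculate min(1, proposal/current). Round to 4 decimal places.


Ratio = 0.22/0.42 = 0.5238
Acceptance probability = min(1, 0.5238)
= 0.5238

0.5238


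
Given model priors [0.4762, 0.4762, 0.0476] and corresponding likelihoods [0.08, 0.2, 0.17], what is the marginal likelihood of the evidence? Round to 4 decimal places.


P(E) = sum_i P(M_i) P(E|M_i)
= 0.0381 + 0.0952 + 0.0081
= 0.1414

0.1414


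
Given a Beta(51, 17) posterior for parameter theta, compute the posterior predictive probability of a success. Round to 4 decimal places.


For a Beta-Bernoulli model, the predictive probability is the mean:
P(success) = 51/(51+17) = 51/68 = 0.75

0.75


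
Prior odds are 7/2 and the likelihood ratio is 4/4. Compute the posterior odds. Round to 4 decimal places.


Posterior odds = prior odds * likelihood ratio
= (7/2) * (4/4)
= 28 / 8
= 3.5

3.5


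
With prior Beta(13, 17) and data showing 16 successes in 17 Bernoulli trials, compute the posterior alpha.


Conjugate update: alpha_posterior = alpha_prior + k
= 13 + 16 = 29

29


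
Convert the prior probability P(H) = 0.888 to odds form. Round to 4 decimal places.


P(not H) = 1 - 0.888 = 0.112
Odds = 0.888 / 0.112 = 7.9286

7.9286


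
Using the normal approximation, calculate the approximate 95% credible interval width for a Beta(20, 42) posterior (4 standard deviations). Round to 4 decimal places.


Var(Beta) = 20*42/(62^2 * 63) = 0.0035
SD = 0.0589
Width ~ 4*SD = 0.2356

0.2356


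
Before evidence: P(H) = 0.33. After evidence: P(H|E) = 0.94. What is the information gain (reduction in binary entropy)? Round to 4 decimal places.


Prior entropy = 0.9149
Posterior entropy = 0.3274
Information gain = 0.9149 - 0.3274 = 0.5875

0.5875


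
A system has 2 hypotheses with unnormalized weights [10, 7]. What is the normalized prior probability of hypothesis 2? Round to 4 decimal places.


The normalized prior is the weight divided by the total.
Total weight = 17
P(H2) = 7 / 17 = 0.4118

0.4118


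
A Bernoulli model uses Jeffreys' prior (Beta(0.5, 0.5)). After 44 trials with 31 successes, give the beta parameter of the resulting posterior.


Posterior = Beta(prior_alpha + successes, prior_beta + failures)
= Beta(0.5 + 31, 0.5 + 13)
Posterior beta = 0.5 + (n - k) = 0.5 + 13 = 13.5

13.5


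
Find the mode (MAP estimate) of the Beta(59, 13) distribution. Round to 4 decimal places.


For Beta(a,b) with a,b > 1:
Mode = (a-1)/(a+b-2) = (59-1)/(72-2)
= 58/70 = 0.8286

0.8286


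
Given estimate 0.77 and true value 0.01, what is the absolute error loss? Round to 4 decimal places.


Absolute error = |estimate - true|
= |0.76| = 0.76

0.76


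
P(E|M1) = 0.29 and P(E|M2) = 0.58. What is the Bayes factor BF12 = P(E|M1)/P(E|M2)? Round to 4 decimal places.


Bayes factor BF12 = P(E|M1) / P(E|M2)
= 0.29 / 0.58
= 0.5

0.5


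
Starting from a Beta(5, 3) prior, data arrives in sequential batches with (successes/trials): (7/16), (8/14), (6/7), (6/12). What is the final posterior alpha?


In sequential Bayesian updating, we sum all successes.
Total successes = 27
Final alpha = 5 + 27 = 32

32


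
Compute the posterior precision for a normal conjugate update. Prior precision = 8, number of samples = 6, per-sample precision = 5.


tau_post = tau_0 + n * tau
= 8 + 6 * 5 = 38

38


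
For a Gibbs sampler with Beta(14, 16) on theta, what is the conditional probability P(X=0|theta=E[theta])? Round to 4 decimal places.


E[theta] = 14/(14+16) = 0.4667
P(X=0|theta) = 1 - theta = 0.5333

0.5333


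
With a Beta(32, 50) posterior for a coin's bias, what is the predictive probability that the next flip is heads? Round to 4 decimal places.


The predictive probability equals the posterior mean.
P(next = heads) = alpha / (alpha + beta)
= 32 / 82 = 0.3902

0.3902


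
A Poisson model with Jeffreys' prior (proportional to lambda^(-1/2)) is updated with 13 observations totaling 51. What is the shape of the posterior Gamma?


Posterior = Gamma(0.5 + S, n)
= Gamma(0.5 + 51, 13)
Posterior shape = 0.5 + S = 0.5 + 51 = 51.5

51.5


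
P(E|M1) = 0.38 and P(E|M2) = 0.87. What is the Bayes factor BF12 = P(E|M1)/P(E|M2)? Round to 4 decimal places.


Bayes factor BF12 = P(E|M1) / P(E|M2)
= 0.38 / 0.87
= 0.4368

0.4368


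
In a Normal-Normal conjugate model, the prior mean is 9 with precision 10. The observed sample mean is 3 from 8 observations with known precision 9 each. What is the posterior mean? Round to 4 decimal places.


Posterior precision = tau0 + n*tau = 10 + 8*9 = 82
Posterior mean = (tau0*mu0 + n*tau*xbar) / posterior_precision
= (10*9 + 8*9*3) / 82
= 306 / 82 = 3.7317

3.7317


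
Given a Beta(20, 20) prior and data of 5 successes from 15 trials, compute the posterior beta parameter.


Number of failures = 15 - 5 = 10
Posterior beta = 20 + 10 = 30

30


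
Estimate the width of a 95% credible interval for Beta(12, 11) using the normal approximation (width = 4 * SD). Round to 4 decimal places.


For Beta(a,b): Var = ab/((a+b)^2(a+b+1))
Var = 0.0104, SD = 0.102
Approximate 95% CI width = 4 * 0.102 = 0.4079

0.4079


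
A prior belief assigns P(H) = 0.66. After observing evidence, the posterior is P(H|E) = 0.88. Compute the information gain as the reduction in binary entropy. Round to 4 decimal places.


H(prior) = -0.66*log2(0.66) - 0.34*log2(0.34)
= 0.9248
H(post) = -0.88*log2(0.88) - 0.12*log2(0.12)
= 0.5294
IG = 0.9248 - 0.5294 = 0.3955

0.3955


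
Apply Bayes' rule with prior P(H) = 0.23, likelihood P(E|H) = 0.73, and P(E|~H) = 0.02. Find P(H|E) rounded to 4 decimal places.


Step 1: Compute marginal P(E) = P(E|H)P(H) + P(E|~H)P(~H)
= 0.73*0.23 + 0.02*0.77 = 0.1833
Step 2: P(H|E) = P(E|H)P(H)/P(E) = 0.1679/0.1833
= 0.916

0.916


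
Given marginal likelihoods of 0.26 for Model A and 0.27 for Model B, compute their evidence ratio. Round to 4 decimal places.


Ratio = ML(A) / ML(B) = 0.26/0.27
= 0.963

0.963


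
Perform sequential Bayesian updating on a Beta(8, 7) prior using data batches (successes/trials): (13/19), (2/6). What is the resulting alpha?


Accumulate successes: 15
Posterior alpha = prior alpha + sum of successes
= 8 + 15 = 23

23


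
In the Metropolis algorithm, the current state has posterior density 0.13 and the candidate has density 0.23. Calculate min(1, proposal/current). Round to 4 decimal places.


Ratio = 0.23/0.13 = 1.7692
Acceptance probability = min(1, 1.7692)
= 1.0

1.0


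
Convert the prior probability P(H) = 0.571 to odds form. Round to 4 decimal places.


P(not H) = 1 - 0.571 = 0.429
Odds = 0.571 / 0.429 = 1.331

1.331


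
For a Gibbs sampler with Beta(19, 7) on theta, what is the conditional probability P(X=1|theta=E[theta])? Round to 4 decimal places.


E[theta] = 19/(19+7) = 0.7308
P(X=1|theta) = theta = 0.7308

0.7308


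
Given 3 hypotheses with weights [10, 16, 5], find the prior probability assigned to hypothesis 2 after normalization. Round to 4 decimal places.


To normalize, divide each weight by the sum of all weights.
Sum = 31
Prior(H2) = 16/31 = 0.5161

0.5161


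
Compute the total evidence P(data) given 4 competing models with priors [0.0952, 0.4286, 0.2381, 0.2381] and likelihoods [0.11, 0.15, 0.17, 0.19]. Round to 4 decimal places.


Marginal likelihood = sum P(model_i) * P(data|model_i)
Model 1: 0.0952 * 0.11 = 0.0105
Model 2: 0.4286 * 0.15 = 0.0643
Model 3: 0.2381 * 0.17 = 0.0405
Model 4: 0.2381 * 0.19 = 0.0452
Total = 0.1605

0.1605


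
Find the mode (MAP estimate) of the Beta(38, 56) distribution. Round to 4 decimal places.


For Beta(a,b) with a,b > 1:
Mode = (a-1)/(a+b-2) = (38-1)/(94-2)
= 37/92 = 0.4022

0.4022


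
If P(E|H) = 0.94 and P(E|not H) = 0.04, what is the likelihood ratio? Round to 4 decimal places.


Likelihood ratio = P(E|H) / P(E|not H)
= 0.94 / 0.04
= 23.5

23.5


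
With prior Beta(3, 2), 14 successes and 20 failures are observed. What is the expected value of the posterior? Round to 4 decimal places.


Posterior = Beta(17, 22)
E[theta] = alpha/(alpha+beta)
= 17/39 = 0.4359

0.4359


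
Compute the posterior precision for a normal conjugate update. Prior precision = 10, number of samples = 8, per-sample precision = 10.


tau_post = tau_0 + n * tau
= 10 + 8 * 10 = 90

90


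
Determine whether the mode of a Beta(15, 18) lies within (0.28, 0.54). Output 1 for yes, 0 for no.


First find the mode: (a-1)/(a+b-2) = 0.4516
Is 0.4516 in (0.28, 0.54)? 1

1


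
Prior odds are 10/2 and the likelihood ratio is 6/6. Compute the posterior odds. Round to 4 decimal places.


Posterior odds = prior odds * likelihood ratio
= (10/2) * (6/6)
= 60 / 12
= 5.0

5.0


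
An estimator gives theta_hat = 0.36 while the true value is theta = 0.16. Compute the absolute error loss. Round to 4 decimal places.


The absolute error loss is |theta_hat - theta|
= |0.36 - 0.16|
= 0.2

0.2


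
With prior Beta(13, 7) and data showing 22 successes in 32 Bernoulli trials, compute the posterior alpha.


Conjugate update: alpha_posterior = alpha_prior + k
= 13 + 22 = 35

35


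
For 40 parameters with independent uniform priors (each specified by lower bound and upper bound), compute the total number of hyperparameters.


A uniform prior has 2 hyperparameters per parameter.
Total = 40 * 2 = 80

80


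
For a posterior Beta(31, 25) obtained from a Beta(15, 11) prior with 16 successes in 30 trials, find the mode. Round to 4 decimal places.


Mode = (alpha - 1) / (alpha + beta - 2)
= 30 / 54
= 0.5556

0.5556


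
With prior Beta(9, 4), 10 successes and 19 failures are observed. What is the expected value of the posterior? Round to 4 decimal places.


Posterior = Beta(19, 23)
E[theta] = alpha/(alpha+beta)
= 19/42 = 0.4524

0.4524


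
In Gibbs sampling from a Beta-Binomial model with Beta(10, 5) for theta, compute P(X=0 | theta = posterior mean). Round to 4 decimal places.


Posterior mean = alpha/(alpha+beta) = 10/15 = 0.6667
P(X=0|theta=mean) = 1 - theta = 0.3333

0.3333


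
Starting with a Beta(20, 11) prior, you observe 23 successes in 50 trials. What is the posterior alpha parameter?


For a Beta-Binomial conjugate model:
Posterior alpha = prior alpha + number of successes
= 20 + 23 = 43

43


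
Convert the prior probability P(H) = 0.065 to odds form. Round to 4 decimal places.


P(not H) = 1 - 0.065 = 0.935
Odds = 0.065 / 0.935 = 0.0695

0.0695


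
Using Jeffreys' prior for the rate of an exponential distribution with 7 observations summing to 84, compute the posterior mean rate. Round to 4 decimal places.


Jeffreys' prior leads to posterior Gamma(7, 84).
Mean = 7/84 = 0.0833

0.0833


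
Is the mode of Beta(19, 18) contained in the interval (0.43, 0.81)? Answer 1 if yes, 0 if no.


Mode = (a-1)/(a+b-2) = 18/35 = 0.5143
Interval: (0.43, 0.81)
Contains mode? 1

1


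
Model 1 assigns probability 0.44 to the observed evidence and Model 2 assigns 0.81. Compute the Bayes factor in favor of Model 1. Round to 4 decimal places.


BF = P(data|M1) / P(data|M2)
= 0.44 / 0.81 = 0.5432

0.5432


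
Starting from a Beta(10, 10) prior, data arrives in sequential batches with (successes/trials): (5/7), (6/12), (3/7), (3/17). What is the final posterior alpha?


In sequential Bayesian updating, we sum all successes.
Total successes = 17
Final alpha = 10 + 17 = 27

27


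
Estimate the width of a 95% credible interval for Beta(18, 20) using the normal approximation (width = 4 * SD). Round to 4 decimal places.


For Beta(a,b): Var = ab/((a+b)^2(a+b+1))
Var = 0.0064, SD = 0.08
Approximate 95% CI width = 4 * 0.08 = 0.3198

0.3198


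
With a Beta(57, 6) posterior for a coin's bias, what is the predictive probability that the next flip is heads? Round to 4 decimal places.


The predictive probability equals the posterior mean.
P(next = heads) = alpha / (alpha + beta)
= 57 / 63 = 0.9048

0.9048


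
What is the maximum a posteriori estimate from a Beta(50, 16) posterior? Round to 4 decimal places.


The MAP estimate equals the mode of the distribution.
Mode of Beta(a,b) = (a-1)/(a+b-2)
= 49/64
= 0.7656

0.7656


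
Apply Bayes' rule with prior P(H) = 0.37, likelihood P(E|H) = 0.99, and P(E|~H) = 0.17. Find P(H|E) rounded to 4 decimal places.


Step 1: Compute marginal P(E) = P(E|H)P(H) + P(E|~H)P(~H)
= 0.99*0.37 + 0.17*0.63 = 0.4734
Step 2: P(H|E) = P(E|H)P(H)/P(E) = 0.3663/0.4734
= 0.7738

0.7738


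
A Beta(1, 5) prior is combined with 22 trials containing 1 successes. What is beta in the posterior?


In conjugate updating:
beta_posterior = beta_prior + (n - k)
= 5 + (22 - 1)
= 5 + 21 = 26

26


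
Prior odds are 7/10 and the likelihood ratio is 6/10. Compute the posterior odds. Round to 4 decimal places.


Posterior odds = prior odds * likelihood ratio
= (7/10) * (6/10)
= 42 / 100
= 0.42

0.42


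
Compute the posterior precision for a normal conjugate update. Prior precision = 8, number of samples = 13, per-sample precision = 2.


tau_post = tau_0 + n * tau
= 8 + 13 * 2 = 34

34


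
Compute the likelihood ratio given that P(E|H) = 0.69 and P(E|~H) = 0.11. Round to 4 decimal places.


LR = P(E|H) / P(E|~H)
= 0.69 / 0.11 = 6.2727

6.2727


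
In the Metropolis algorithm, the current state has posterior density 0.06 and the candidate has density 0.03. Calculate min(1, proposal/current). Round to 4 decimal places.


Ratio = 0.03/0.06 = 0.5
Acceptance probability = min(1, 0.5)
= 0.5

0.5


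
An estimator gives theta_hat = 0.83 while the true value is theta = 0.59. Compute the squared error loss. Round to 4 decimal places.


The squared error loss is (theta_hat - theta)^2
= (0.83 - 0.59)^2
= (0.24)^2 = 0.0576

0.0576


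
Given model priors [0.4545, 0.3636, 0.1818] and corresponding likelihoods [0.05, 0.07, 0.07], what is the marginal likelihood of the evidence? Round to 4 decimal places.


P(E) = sum_i P(M_i) P(E|M_i)
= 0.0227 + 0.0255 + 0.0127
= 0.0609

0.0609


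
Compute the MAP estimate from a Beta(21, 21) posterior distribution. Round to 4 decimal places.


MAP = mode of Beta distribution
= (alpha - 1)/(alpha + beta - 2)
= (21-1)/(21+21-2)
= 20/40 = 0.5

0.5


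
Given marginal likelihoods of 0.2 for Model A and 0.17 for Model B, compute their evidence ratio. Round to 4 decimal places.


Ratio = ML(A) / ML(B) = 0.2/0.17
= 1.1765

1.1765


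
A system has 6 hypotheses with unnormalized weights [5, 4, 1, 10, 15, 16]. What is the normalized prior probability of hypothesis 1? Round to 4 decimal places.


The normalized prior is the weight divided by the total.
Total weight = 51
P(H1) = 5 / 51 = 0.098

0.098


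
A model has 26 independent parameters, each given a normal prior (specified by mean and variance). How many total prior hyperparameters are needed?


Each normal prior needs 2 hyperparameters (mean and variance).
Total = 2 * 26 = 52

52


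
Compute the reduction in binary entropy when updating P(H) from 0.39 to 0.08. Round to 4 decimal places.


H_before = -p*log2(p) - (1-p)*log2(1-p) for p=0.39: 0.9648
H_after for p=0.08: 0.4022
Reduction = 0.9648 - 0.4022 = 0.5626

0.5626


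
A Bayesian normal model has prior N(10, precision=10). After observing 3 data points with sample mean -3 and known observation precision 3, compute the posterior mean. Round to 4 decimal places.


Posterior mean = (prior_precision * prior_mean + n * data_precision * data_mean) / (prior_precision + n * data_precision)
Numerator = 10*10 + 3*3*-3 = 73
Denominator = 10 + 3*3 = 19
Posterior mean = 3.8421

3.8421


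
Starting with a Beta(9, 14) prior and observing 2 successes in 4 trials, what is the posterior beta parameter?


Posterior beta = prior beta + failures
Failures = 4 - 2 = 2
beta_post = 14 + 2 = 16

16


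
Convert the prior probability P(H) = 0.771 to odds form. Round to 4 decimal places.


P(not H) = 1 - 0.771 = 0.229
Odds = 0.771 / 0.229 = 3.3668

3.3668


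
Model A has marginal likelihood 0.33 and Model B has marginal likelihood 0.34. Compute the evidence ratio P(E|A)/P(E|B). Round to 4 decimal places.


Evidence ratio = P(E|A) / P(E|B)
= 0.33 / 0.34
= 0.9706

0.9706


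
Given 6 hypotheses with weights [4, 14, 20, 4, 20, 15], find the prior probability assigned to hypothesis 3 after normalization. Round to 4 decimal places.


To normalize, divide each weight by the sum of all weights.
Sum = 77
Prior(H3) = 20/77 = 0.2597

0.2597


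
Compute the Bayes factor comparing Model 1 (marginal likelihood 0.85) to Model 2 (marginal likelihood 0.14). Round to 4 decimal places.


BF12 = marginal likelihood of M1 / marginal likelihood of M2
= 0.85/0.14
= 6.0714

6.0714


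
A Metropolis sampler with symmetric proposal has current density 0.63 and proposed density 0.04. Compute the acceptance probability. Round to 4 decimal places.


For symmetric proposals, acceptance = min(1, pi(x*)/pi(x))
= min(1, 0.04/0.63)
= min(1, 0.0635) = 0.0635

0.0635


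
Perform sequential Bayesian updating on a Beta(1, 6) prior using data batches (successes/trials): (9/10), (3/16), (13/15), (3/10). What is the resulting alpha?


Accumulate successes: 28
Posterior alpha = prior alpha + sum of successes
= 1 + 28 = 29

29
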